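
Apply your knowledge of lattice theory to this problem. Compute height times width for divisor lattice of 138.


Height = length of longest chain minus 1; width = size of largest antichain.
A maximum chain: 1 | 23 | 69 | 138  (height 3).
A maximum antichain: {2, 3, 23}  (width 3).
Product = 3 * 3 = 9


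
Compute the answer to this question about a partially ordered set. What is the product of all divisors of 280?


Divisors of 280: [1, 2, 4, 5, 7, 8, 10, 14, 20, 28, 35, 40, 56, 70, 140, 280]
Product = n^(d(n)/2) = 280^(16/2)
Product = 37780199833600000000


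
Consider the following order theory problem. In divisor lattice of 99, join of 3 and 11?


In a divisor lattice, join = lcm (least common multiple).
gcd(3,11) = 1
lcm(3,11) = 3*11/gcd = 33/1 = 33


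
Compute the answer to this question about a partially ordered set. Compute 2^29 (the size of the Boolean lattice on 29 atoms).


Power set = 2^n.
2^29 = 536870912


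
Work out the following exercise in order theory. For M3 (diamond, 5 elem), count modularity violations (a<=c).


Modular law: if a <= c then a v (b ^ c) = (a v b) ^ c.
Check all triples (a,b,c) with a <= c among 5 elements.
This lattice is modular (diamonds M_m and their chain-products are modular).
Total violating triples: 0


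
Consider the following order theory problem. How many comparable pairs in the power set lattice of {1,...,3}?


A comparable pair {a,b} has a < b or b < a in the order.
Count unordered pairs where one element is strictly below the other.
Examples: {{},{1}}, {{},{2}}, {{},{3}}, {{},{1,2}}, ...
Total comparable pairs: 19


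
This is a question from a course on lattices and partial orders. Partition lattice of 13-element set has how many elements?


B(n) = number of set partitions of an n-element set.
B(n) satisfies the recurrence: B(n+1) = sum_k C(n,k)*B(k).
B(13) = 27644437


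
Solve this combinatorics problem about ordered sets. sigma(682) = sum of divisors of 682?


sigma(n) = sum of divisors.
Divisors of 682: [1, 2, 11, 22, 31, 62, 341, 682]
Sum = 1152


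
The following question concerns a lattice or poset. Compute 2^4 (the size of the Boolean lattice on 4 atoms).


Power set = 2^n.
2^4 = 16


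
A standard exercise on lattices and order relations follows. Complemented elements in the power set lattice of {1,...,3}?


An element a is complemented if some b has a meet b = bottom, a join b = top.
every subset A has complement S\A, so all elements are complemented.
Complemented elements: {}, {1}, {2}, {3}, {1,2}, {1,3}, ... (2 more)
Count: 8


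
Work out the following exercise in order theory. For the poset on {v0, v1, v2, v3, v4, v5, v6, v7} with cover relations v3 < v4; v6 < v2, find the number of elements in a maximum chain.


A chain is a totally ordered subset; we count the number of elements in a maximum chain.
Compute, for each element x, the size of the longest chain ending at x:
  v0: 1
  v1: 1
  v3: 1
  v5: 1
  v6: 1
  v7: 1
  ...
A maximum chain: v6 < v2
Number of elements in the longest chain: 2


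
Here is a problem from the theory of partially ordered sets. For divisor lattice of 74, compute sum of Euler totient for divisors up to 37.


Divisors of 74 up to 37: [1, 2, 37]
phi values: [1, 1, 36]
Sum = 38


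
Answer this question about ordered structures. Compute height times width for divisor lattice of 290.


Height = length of longest chain minus 1; width = size of largest antichain.
A maximum chain: 1 | 29 | 145 | 290  (height 3).
A maximum antichain: {2, 5, 29}  (width 3).
Product = 3 * 3 = 9


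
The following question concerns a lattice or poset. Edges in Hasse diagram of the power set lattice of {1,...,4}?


A cover relation a -< b holds when a < b with no c strictly between.
Cover relations:
  {} -< {1}
  {} -< {2}
  {} -< {3}
  {} -< {4}
  {1} -< {1,2}
  {1} -< {1,3}
  {1} -< {1,4}
  {2} -< {1,2}
  ...24 more
Total: 32


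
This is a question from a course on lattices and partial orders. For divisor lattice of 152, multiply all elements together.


Divisors of 152: [1, 2, 4, 8, 19, 38, 76, 152]
Product = n^(d(n)/2) = 152^(8/2)
Product = 533794816


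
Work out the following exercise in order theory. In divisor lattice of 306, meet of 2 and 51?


In a divisor lattice, meet = gcd (greatest common divisor).
By Euclidean algorithm or factoring: gcd(2,51) = 1


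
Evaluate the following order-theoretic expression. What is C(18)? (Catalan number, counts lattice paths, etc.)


C(n) = C(2n, n) / (n+1).
C(36, 18) = 9075135300
C(18) = 9075135300 / 19 = 477638700


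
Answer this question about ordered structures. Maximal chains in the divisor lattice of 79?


A maximal chain goes from the minimum element to a maximal element via cover relations.
Counting all min-to-max paths in the cover graph.
Total maximal chains: 1


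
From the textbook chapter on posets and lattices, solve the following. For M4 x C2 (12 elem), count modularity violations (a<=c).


Modular law: if a <= c then a v (b ^ c) = (a v b) ^ c.
Check all triples (a,b,c) with a <= c among 12 elements.
This lattice is modular (diamonds M_m and their chain-products are modular).
Total violating triples: 0


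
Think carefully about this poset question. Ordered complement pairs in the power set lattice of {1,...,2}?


Complement pair (a,b): a meet b = bottom, a join b = top.
Here: A intersect B = {} and A union B = {1,...,2}.
Pairs found: ({},{1,2}), ({1},{2}), ({2},{1}), ({1,2},{})
Total ordered pairs: 4


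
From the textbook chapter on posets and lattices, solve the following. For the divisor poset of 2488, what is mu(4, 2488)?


In a divisor lattice, mu(a,b) = mu(b/a) where mu is the classical Mobius function.
b/a = 2488/4 = 622
Prime factorization of 622: primes [2, 311]
622 is squarefree with 2 prime factor(s), so mu(622) = (-1)^2 = 1


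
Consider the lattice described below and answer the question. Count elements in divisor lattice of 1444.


Divisors of 1444: [1, 2, 4, 19, 38, 76, 361, 722, 1444]
Count: 9


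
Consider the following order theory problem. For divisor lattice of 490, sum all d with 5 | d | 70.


Interval [5,70] in divisors of 490: [5, 10, 35, 70]
Sum = 120


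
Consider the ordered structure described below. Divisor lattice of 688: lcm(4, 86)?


Join=lcm.
gcd(4,86)=2
lcm=172


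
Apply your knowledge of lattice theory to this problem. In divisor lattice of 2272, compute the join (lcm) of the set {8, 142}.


In a divisor lattice, join = lcm (least common multiple).
Compute lcm iteratively: start with first element, then lcm(current, next).
Elements: [8, 142]
lcm(8,142) = 568
Final lcm = 568


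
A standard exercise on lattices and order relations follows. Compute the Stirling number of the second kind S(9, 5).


S(n,k) = k*S(n-1,k) + S(n-1,k-1).
S(8,5) = 1050, S(8,4) = 1701
S(9,5) = 5*1050 + 1701 = 5250 + 1701
S(9,5) = 6951


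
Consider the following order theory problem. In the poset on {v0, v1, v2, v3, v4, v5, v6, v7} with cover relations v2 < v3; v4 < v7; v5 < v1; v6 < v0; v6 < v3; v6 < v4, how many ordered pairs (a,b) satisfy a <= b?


The order relation is {(a,b) : a <= b}, reflexive so it includes (a,a).
Examples: (v0,v0), (v1,v1), (v2,v2), (v2,v3), (v3,v3), ...
Total ordered pairs: 15


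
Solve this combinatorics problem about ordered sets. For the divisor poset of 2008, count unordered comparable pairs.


A comparable pair {a,b} has a < b or b < a in the order.
Count unordered pairs where one element is strictly below the other.
Examples: {1,2}, {1,4}, {1,8}, {1,251}, ...
Total comparable pairs: 22


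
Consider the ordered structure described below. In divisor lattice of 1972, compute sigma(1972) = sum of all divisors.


sigma(n) = sum of divisors.
Divisors of 1972: [1, 2, 4, 17, 29, 34, 58, 68, 116, 493, 986, 1972]
Sum = 3780


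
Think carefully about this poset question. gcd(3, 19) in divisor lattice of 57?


Meet=gcd.
gcd(3,19)=1


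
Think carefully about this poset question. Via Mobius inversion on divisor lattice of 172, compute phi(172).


phi(n) = n * prod_{p|n} (1 - 1/p).
Prime divisors of 172: [2, 43]
phi(172) = 172 * (1 - 1/2) * (1 - 1/43)
phi(172) = 84


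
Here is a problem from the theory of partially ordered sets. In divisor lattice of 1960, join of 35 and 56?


In a divisor lattice, join = lcm (least common multiple).
gcd(35,56) = 7
lcm(35,56) = 35*56/gcd = 1960/7 = 280


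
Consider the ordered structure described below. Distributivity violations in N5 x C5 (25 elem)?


Distributive law: a ^ (b v c) = (a ^ b) v (a ^ c).
Check all 25^3 = 15625 ordered triples (a,b,c).
  e.g. a=(b,0), b=(a,0), c=(c,0): lhs=(b,0) != rhs=(a,0)
  e.g. a=(b,0), b=(a,0), c=(c,1): lhs=(b,0) != rhs=(a,0)
Total violating triples: 250


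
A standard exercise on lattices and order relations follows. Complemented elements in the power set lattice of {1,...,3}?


An element a is complemented if some b has a meet b = bottom, a join b = top.
every subset A has complement S\A, so all elements are complemented.
Complemented elements: {}, {1}, {2}, {3}, {1,2}, {1,3}, ... (2 more)
Count: 8


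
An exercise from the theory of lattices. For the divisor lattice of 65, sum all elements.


sigma(n) = sum of divisors.
Divisors of 65: [1, 5, 13, 65]
Sum = 84


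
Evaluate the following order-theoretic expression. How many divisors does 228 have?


Divisors of 228: [1, 2, 3, 4, 6, 12, 19, 38, 57, 76, 114, 228]
Count: 12


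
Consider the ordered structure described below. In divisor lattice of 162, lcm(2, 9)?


Join=lcm.
gcd(2,9)=1
lcm=18


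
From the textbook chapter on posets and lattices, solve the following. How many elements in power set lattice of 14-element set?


Power set = 2^n.
2^14 = 16384


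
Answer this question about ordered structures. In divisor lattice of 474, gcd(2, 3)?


Meet=gcd.
gcd(2,3)=1


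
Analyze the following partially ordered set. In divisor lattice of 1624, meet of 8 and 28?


In a divisor lattice, meet = gcd (greatest common divisor).
By Euclidean algorithm or factoring: gcd(8,28) = 4


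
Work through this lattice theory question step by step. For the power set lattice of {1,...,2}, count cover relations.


A cover relation a -< b holds when a < b with no c strictly between.
Cover relations:
  {} -< {1}
  {} -< {2}
  {1} -< {1,2}
  {2} -< {1,2}
Total: 4


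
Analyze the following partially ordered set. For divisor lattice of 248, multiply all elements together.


Divisors of 248: [1, 2, 4, 8, 31, 62, 124, 248]
Product = n^(d(n)/2) = 248^(8/2)
Product = 3782742016


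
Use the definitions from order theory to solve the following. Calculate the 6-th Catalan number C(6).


C(n) = C(2n, n) / (n+1).
C(12, 6) = 924
C(6) = 924 / 7 = 132


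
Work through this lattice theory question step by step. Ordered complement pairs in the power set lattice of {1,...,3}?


Complement pair (a,b): a meet b = bottom, a join b = top.
Here: A intersect B = {} and A union B = {1,...,3}.
Pairs found: ({},{1,2,3}), ({1},{2,3}), ({2},{1,3}), ({3},{1,2}), ... (4 more)
Total ordered pairs: 8


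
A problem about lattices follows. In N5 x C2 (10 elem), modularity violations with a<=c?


Modular law: if a <= c then a v (b ^ c) = (a v b) ^ c.
Check all triples (a,b,c) with a <= c among 10 elements.
  e.g. a=(a,0), b=(c,0), c=(b,0): lhs=(a,0) != rhs=(b,0)
  e.g. a=(a,0), b=(c,1), c=(b,0): lhs=(a,0) != rhs=(b,0)
Total violating triples: 6


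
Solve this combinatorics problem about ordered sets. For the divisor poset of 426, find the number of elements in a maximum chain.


A chain is a totally ordered subset; we count the number of elements in a maximum chain.
Compute, for each element x, the size of the longest chain ending at x:
  1: 1
  2: 2
  3: 2
  71: 2
  6: 3
  142: 3
  ...
A maximum chain: 1 < 2 < 6 < 426
Number of elements in the longest chain: 4


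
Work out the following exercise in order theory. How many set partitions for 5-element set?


B(n) = number of set partitions of an n-element set.
B(n) satisfies the recurrence: B(n+1) = sum_k C(n,k)*B(k).
B(5) = 52


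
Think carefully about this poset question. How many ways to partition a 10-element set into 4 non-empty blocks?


S(n,k) = k*S(n-1,k) + S(n-1,k-1).
S(9,4) = 7770, S(9,3) = 3025
S(10,4) = 4*7770 + 3025 = 31080 + 3025
S(10,4) = 34105


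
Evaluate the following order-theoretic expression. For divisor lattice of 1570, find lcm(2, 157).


In a divisor lattice, join = lcm (least common multiple).
Compute lcm iteratively: start with first element, then lcm(current, next).
Elements: [2, 157]
lcm(2,157) = 314
Final lcm = 314


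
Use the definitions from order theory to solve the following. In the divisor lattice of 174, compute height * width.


Height = length of longest chain minus 1; width = size of largest antichain.
A maximum chain: 1 | 29 | 87 | 174  (height 3).
A maximum antichain: {2, 3, 29}  (width 3).
Product = 3 * 3 = 9


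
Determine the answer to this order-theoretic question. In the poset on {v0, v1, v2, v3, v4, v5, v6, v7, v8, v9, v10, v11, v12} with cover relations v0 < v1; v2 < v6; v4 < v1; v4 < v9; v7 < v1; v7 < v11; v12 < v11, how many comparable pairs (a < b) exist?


A comparable pair {a,b} has a < b or b < a in the order.
Count unordered pairs where one element is strictly below the other.
Examples: {v0,v1}, {v1,v4}, {v1,v7}, {v2,v6}, ...
Total comparable pairs: 7


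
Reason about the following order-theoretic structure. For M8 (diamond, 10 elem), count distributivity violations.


Distributive law: a ^ (b v c) = (a ^ b) v (a ^ c).
Check all 10^3 = 1000 ordered triples (a,b,c).
  e.g. a=a1, b=a2, c=a3: lhs=a1 != rhs=0
  e.g. a=a1, b=a2, c=a4: lhs=a1 != rhs=0
Total violating triples: 336


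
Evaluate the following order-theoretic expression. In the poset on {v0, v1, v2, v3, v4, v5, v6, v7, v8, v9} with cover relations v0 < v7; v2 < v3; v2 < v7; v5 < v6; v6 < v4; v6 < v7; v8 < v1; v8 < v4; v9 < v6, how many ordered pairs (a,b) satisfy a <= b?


The order relation is {(a,b) : a <= b}, reflexive so it includes (a,a).
Examples: (v0,v0), (v0,v7), (v1,v1), (v2,v2), (v2,v3), ...
Total ordered pairs: 23


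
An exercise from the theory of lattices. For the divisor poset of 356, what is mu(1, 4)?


In a divisor lattice, mu(a,b) = mu(b/a) where mu is the classical Mobius function.
b/a = 4/1 = 4
Prime factorization of 4: primes [2]
4 is not squarefree, so mu(4) = 0


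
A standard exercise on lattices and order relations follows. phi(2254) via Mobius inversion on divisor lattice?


phi(n) = n * prod_{p|n} (1 - 1/p).
Prime divisors of 2254: [2, 7, 23]
phi(2254) = 2254 * (1 - 1/2) * (1 - 1/7) * (1 - 1/23)
phi(2254) = 924


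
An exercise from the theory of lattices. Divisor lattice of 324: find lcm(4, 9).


In a divisor lattice, join = lcm (least common multiple).
gcd(4,9) = 1
lcm(4,9) = 4*9/gcd = 36/1 = 36


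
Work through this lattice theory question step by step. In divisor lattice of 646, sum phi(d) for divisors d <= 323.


Divisors of 646 up to 323: [1, 2, 17, 19, 34, 38, 323]
phi values: [1, 1, 16, 18, 16, 18, 288]
Sum = 358


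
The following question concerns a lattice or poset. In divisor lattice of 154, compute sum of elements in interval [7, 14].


Interval [7,14] in divisors of 154: [7, 14]
Sum = 21


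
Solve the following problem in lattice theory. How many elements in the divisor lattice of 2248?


Divisors of 2248: [1, 2, 4, 8, 281, 562, 1124, 2248]
Count: 8


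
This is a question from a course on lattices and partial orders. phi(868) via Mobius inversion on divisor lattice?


phi(n) = n * prod_{p|n} (1 - 1/p).
Prime divisors of 868: [2, 7, 31]
phi(868) = 868 * (1 - 1/2) * (1 - 1/7) * (1 - 1/31)
phi(868) = 360


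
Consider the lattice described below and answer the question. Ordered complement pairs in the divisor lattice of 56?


Complement pair (a,b): a meet b = bottom, a join b = top.
Here: gcd(a,b)=1 and lcm(a,b)=56, i.e. a*b=56 with a,b coprime.
Pairs found: (1,56), (7,8), (8,7), (56,1)
Total ordered pairs: 4


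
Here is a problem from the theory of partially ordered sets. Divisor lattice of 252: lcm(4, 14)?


Join=lcm.
gcd(4,14)=2
lcm=28


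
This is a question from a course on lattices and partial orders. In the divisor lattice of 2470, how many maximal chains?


A maximal chain goes from the minimum element to a maximal element via cover relations.
Counting all min-to-max paths in the cover graph.
Total maximal chains: 24


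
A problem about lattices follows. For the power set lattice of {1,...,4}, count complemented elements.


An element a is complemented if some b has a meet b = bottom, a join b = top.
every subset A has complement S\A, so all elements are complemented.
Complemented elements: {}, {1}, {2}, {3}, {4}, {1,2}, ... (10 more)
Count: 16


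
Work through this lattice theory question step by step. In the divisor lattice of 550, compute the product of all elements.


Divisors of 550: [1, 2, 5, 10, 11, 22, 25, 50, 55, 110, 275, 550]
Product = n^(d(n)/2) = 550^(12/2)
Product = 27680640625000000


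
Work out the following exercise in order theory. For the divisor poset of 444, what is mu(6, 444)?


In a divisor lattice, mu(a,b) = mu(b/a) where mu is the classical Mobius function.
b/a = 444/6 = 74
Prime factorization of 74: primes [2, 37]
74 is squarefree with 2 prime factor(s), so mu(74) = (-1)^2 = 1


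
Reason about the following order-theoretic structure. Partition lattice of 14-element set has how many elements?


B(n) = number of set partitions of an n-element set.
B(n) satisfies the recurrence: B(n+1) = sum_k C(n,k)*B(k).
B(14) = 190899322


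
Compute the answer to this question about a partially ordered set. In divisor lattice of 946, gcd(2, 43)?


Meet=gcd.
gcd(2,43)=1


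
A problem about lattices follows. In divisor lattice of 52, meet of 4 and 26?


In a divisor lattice, meet = gcd (greatest common divisor).
By Euclidean algorithm or factoring: gcd(4,26) = 2


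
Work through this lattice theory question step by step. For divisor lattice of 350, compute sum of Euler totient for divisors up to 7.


Divisors of 350 up to 7: [1, 2, 5, 7]
phi values: [1, 1, 4, 6]
Sum = 12


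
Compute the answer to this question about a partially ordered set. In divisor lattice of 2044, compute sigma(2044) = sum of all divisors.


sigma(n) = sum of divisors.
Divisors of 2044: [1, 2, 4, 7, 14, 28, 73, 146, 292, 511, 1022, 2044]
Sum = 4144


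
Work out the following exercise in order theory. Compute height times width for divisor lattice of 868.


Height = length of longest chain minus 1; width = size of largest antichain.
A maximum chain: 1 | 31 | 217 | 434 | 868  (height 4).
A maximum antichain: {4, 14, 62, 217}  (width 4).
Product = 4 * 4 = 16


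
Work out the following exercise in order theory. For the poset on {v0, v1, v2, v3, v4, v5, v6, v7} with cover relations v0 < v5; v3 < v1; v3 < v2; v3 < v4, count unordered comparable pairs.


A comparable pair {a,b} has a < b or b < a in the order.
Count unordered pairs where one element is strictly below the other.
Examples: {v0,v5}, {v1,v3}, {v2,v3}, {v3,v4}
Total comparable pairs: 4


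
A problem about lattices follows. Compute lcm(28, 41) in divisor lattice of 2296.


In a divisor lattice, join = lcm (least common multiple).
gcd(28,41) = 1
lcm(28,41) = 28*41/gcd = 1148/1 = 1148


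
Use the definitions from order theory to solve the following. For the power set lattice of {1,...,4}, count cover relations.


A cover relation a -< b holds when a < b with no c strictly between.
Cover relations:
  {} -< {1}
  {} -< {2}
  {} -< {3}
  {} -< {4}
  {1} -< {1,2}
  {1} -< {1,3}
  {1} -< {1,4}
  {2} -< {1,2}
  ...24 more
Total: 32


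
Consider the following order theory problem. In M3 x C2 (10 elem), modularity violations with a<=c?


Modular law: if a <= c then a v (b ^ c) = (a v b) ^ c.
Check all triples (a,b,c) with a <= c among 10 elements.
This lattice is modular (diamonds M_m and their chain-products are modular).
Total violating triples: 0


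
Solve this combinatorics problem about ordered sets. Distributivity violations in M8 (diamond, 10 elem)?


Distributive law: a ^ (b v c) = (a ^ b) v (a ^ c).
Check all 10^3 = 1000 ordered triples (a,b,c).
  e.g. a=a1, b=a2, c=a3: lhs=a1 != rhs=0
  e.g. a=a1, b=a2, c=a4: lhs=a1 != rhs=0
Total violating triples: 336


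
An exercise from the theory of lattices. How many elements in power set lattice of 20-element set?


Power set = 2^n.
2^20 = 1048576


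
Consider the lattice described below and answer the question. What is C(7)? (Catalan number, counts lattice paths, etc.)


C(n) = C(2n, n) / (n+1).
C(14, 7) = 3432
C(7) = 3432 / 8 = 429


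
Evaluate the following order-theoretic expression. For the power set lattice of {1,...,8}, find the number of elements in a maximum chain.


A chain is a totally ordered subset; we count the number of elements in a maximum chain.
Compute, for each element x, the size of the longest chain ending at x:
  {}: 1
  {1}: 2
  {2}: 2
  {3}: 2
  {4}: 2
  {5}: 2
  ...
A maximum chain: {} < {1} < {1,2} < {1,2,3} < {1,2,3,4} < {1,2,3,4,5} < {1,2,3,4,5,6} < {1,2,3,4,5,6,7} < {1,2,3,4,5,6,7,8}
Number of elements in the longest chain: 9


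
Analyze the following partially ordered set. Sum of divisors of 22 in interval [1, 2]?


Interval [1,2] in divisors of 22: [1, 2]
Sum = 3


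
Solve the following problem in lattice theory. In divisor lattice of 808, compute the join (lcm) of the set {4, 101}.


In a divisor lattice, join = lcm (least common multiple).
Compute lcm iteratively: start with first element, then lcm(current, next).
Elements: [4, 101]
lcm(4,101) = 404
Final lcm = 404


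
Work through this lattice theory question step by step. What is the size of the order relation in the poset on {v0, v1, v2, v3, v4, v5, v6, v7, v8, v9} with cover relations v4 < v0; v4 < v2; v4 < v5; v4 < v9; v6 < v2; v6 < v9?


The order relation is {(a,b) : a <= b}, reflexive so it includes (a,a).
Examples: (v0,v0), (v1,v1), (v2,v2), (v3,v3), (v4,v0), ...
Total ordered pairs: 16


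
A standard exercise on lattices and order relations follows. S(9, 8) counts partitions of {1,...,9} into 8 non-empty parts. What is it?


S(n,k) = k*S(n-1,k) + S(n-1,k-1).
S(8,8) = 1, S(8,7) = 28
S(9,8) = 8*1 + 28 = 8 + 28
S(9,8) = 36


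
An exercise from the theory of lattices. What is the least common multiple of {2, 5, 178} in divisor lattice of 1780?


In a divisor lattice, join = lcm (least common multiple).
Compute lcm iteratively: start with first element, then lcm(current, next).
Elements: [2, 5, 178]
lcm(2,5) = 10
lcm(10,178) = 890
Final lcm = 890


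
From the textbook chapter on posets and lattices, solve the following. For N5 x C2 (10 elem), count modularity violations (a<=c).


Modular law: if a <= c then a v (b ^ c) = (a v b) ^ c.
Check all triples (a,b,c) with a <= c among 10 elements.
  e.g. a=(a,0), b=(c,0), c=(b,0): lhs=(a,0) != rhs=(b,0)
  e.g. a=(a,0), b=(c,1), c=(b,0): lhs=(a,0) != rhs=(b,0)
Total violating triples: 6


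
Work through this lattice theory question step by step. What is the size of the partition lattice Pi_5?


B(n) = number of set partitions of an n-element set.
B(n) satisfies the recurrence: B(n+1) = sum_k C(n,k)*B(k).
B(5) = 52


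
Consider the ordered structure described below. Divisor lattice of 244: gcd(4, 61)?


Meet=gcd.
gcd(4,61)=1


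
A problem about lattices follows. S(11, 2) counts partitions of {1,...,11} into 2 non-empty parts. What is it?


S(n,k) = k*S(n-1,k) + S(n-1,k-1).
S(10,2) = 511, S(10,1) = 1
S(11,2) = 2*511 + 1 = 1022 + 1
S(11,2) = 1023


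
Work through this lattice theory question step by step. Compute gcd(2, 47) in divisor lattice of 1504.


In a divisor lattice, meet = gcd (greatest common divisor).
By Euclidean algorithm or factoring: gcd(2,47) = 1


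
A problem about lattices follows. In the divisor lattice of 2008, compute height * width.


Height = length of longest chain minus 1; width = size of largest antichain.
A maximum chain: 1 | 251 | 502 | 1004 | 2008  (height 4).
A maximum antichain: {2, 251}  (width 2).
Product = 4 * 2 = 8


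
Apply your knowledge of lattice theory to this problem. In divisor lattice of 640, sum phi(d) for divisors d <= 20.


Divisors of 640 up to 20: [1, 2, 4, 5, 8, 10, 16, 20]
phi values: [1, 1, 2, 4, 4, 4, 8, 8]
Sum = 32


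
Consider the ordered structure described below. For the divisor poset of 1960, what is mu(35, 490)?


In a divisor lattice, mu(a,b) = mu(b/a) where mu is the classical Mobius function.
b/a = 490/35 = 14
Prime factorization of 14: primes [2, 7]
14 is squarefree with 2 prime factor(s), so mu(14) = (-1)^2 = 1


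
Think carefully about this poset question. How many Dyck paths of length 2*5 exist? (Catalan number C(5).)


C(n) = C(2n, n) / (n+1).
C(10, 5) = 252
C(5) = 252 / 6 = 42


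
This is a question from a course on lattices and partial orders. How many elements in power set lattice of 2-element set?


Power set = 2^n.
2^2 = 4


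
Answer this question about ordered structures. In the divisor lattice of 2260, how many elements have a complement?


An element a is complemented if some b has a meet b = bottom, a join b = top.
a is complemented iff gcd(a, n/a)=1, i.e. a is a unitary divisor of 2260.
Complemented elements: 1, 4, 5, 20, 113, 452, ... (2 more)
Count: 8


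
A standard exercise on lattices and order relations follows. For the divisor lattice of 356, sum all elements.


sigma(n) = sum of divisors.
Divisors of 356: [1, 2, 4, 89, 178, 356]
Sum = 630


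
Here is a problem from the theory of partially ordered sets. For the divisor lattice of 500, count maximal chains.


A maximal chain goes from the minimum element to a maximal element via cover relations.
Counting all min-to-max paths in the cover graph.
Total maximal chains: 10


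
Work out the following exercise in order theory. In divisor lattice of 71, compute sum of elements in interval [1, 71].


Interval [1,71] in divisors of 71: [1, 71]
Sum = 72


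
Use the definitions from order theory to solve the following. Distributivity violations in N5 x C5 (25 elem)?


Distributive law: a ^ (b v c) = (a ^ b) v (a ^ c).
Check all 25^3 = 15625 ordered triples (a,b,c).
  e.g. a=(b,0), b=(a,0), c=(c,0): lhs=(b,0) != rhs=(a,0)
  e.g. a=(b,0), b=(a,0), c=(c,1): lhs=(b,0) != rhs=(a,0)
Total violating triples: 250


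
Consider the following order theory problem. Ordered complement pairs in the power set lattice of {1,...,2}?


Complement pair (a,b): a meet b = bottom, a join b = top.
Here: A intersect B = {} and A union B = {1,...,2}.
Pairs found: ({},{1,2}), ({1},{2}), ({2},{1}), ({1,2},{})
Total ordered pairs: 4


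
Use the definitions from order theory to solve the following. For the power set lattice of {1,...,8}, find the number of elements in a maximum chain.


A chain is a totally ordered subset; we count the number of elements in a maximum chain.
Compute, for each element x, the size of the longest chain ending at x:
  {}: 1
  {1}: 2
  {2}: 2
  {3}: 2
  {4}: 2
  {5}: 2
  ...
A maximum chain: {} < {1} < {1,2} < {1,2,3} < {1,2,3,4} < {1,2,3,4,5} < {1,2,3,4,5,6} < {1,2,3,4,5,6,7} < {1,2,3,4,5,6,7,8}
Number of elements in the longest chain: 9


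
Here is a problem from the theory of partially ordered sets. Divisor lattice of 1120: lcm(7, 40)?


Join=lcm.
gcd(7,40)=1
lcm=280


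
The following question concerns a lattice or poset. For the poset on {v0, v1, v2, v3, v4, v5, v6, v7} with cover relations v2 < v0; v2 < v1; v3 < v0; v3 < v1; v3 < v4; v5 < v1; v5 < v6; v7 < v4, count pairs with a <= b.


The order relation is {(a,b) : a <= b}, reflexive so it includes (a,a).
Examples: (v0,v0), (v1,v1), (v2,v0), (v2,v1), (v2,v2), ...
Total ordered pairs: 16


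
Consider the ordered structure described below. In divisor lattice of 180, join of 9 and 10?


In a divisor lattice, join = lcm (least common multiple).
gcd(9,10) = 1
lcm(9,10) = 9*10/gcd = 90/1 = 90


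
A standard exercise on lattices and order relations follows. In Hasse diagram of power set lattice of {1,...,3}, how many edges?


A cover relation a -< b holds when a < b with no c strictly between.
Cover relations:
  {} -< {1}
  {} -< {2}
  {} -< {3}
  {1} -< {1,2}
  {1} -< {1,3}
  {2} -< {1,2}
  {2} -< {2,3}
  {3} -< {1,3}
  ...4 more
Total: 12


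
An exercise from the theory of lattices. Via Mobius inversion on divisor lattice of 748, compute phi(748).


phi(n) = n * prod_{p|n} (1 - 1/p).
Prime divisors of 748: [2, 11, 17]
phi(748) = 748 * (1 - 1/2) * (1 - 1/11) * (1 - 1/17)
phi(748) = 320


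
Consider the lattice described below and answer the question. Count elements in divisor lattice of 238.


Divisors of 238: [1, 2, 7, 14, 17, 34, 119, 238]
Count: 8


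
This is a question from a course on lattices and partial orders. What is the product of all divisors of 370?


Divisors of 370: [1, 2, 5, 10, 37, 74, 185, 370]
Product = n^(d(n)/2) = 370^(8/2)
Product = 18741610000


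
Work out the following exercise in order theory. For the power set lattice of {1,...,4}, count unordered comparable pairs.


A comparable pair {a,b} has a < b or b < a in the order.
Count unordered pairs where one element is strictly below the other.
Examples: {{},{1}}, {{},{2}}, {{},{3}}, {{},{4}}, ...
Total comparable pairs: 65


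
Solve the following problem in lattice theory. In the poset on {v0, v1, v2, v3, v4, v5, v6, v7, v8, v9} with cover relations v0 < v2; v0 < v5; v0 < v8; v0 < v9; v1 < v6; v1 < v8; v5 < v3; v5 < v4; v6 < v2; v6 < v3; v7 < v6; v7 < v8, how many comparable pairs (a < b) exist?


A comparable pair {a,b} has a < b or b < a in the order.
Count unordered pairs where one element is strictly below the other.
Examples: {v0,v2}, {v0,v3}, {v0,v4}, {v0,v5}, ...
Total comparable pairs: 18


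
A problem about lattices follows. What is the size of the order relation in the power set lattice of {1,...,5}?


The order relation is {(a,b) : a <= b}, reflexive so it includes (a,a).
Examples: ({},{}), ({},{1,2}), ({},{1,2,3}), ({},{1,2,3,4}), ({},{1,2,3,4,5}), ...
Total ordered pairs: 243


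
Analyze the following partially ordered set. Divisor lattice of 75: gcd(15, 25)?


Meet=gcd.
gcd(15,25)=5


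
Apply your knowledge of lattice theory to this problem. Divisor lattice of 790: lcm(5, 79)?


Join=lcm.
gcd(5,79)=1
lcm=395


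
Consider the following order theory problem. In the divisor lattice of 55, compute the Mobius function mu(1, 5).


In a divisor lattice, mu(a,b) = mu(b/a) where mu is the classical Mobius function.
b/a = 5/1 = 5
Prime factorization of 5: primes [5]
5 is squarefree with 1 prime factor(s), so mu(5) = (-1)^1 = -1


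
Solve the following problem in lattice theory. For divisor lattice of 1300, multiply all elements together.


Divisors of 1300: [1, 2, 4, 5, 10, 13, 20, 25, 26, 50, 52, 65, 100, 130, 260, 325, 650, 1300]
Product = n^(d(n)/2) = 1300^(18/2)
Product = 10604499373000000000000000000


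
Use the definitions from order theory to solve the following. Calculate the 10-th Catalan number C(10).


C(n) = C(2n, n) / (n+1).
C(20, 10) = 184756
C(10) = 184756 / 11 = 16796


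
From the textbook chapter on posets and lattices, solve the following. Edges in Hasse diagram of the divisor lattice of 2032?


A cover relation a -< b holds when a < b with no c strictly between.
Cover relations:
  1 -< 2
  1 -< 127
  2 -< 4
  2 -< 254
  4 -< 8
  4 -< 508
  8 -< 16
  8 -< 1016
  ...5 more
Total: 13


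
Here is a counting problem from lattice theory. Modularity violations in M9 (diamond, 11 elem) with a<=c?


Modular law: if a <= c then a v (b ^ c) = (a v b) ^ c.
Check all triples (a,b,c) with a <= c among 11 elements.
This lattice is modular (diamonds M_m and their chain-products are modular).
Total violating triples: 0


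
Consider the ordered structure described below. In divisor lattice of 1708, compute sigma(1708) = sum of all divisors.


sigma(n) = sum of divisors.
Divisors of 1708: [1, 2, 4, 7, 14, 28, 61, 122, 244, 427, 854, 1708]
Sum = 3472


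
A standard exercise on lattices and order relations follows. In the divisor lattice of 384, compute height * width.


Height = length of longest chain minus 1; width = size of largest antichain.
A maximum chain: 1 | 3 | 6 | 12 | 24 | 48 | 96 | 192 | 384  (height 8).
A maximum antichain: {2, 3}  (width 2).
Product = 8 * 2 = 16


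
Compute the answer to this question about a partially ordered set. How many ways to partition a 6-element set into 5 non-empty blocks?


S(n,k) = k*S(n-1,k) + S(n-1,k-1).
S(5,5) = 1, S(5,4) = 10
S(6,5) = 5*1 + 10 = 5 + 10
S(6,5) = 15


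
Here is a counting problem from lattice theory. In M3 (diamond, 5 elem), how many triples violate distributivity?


Distributive law: a ^ (b v c) = (a ^ b) v (a ^ c).
Check all 5^3 = 125 ordered triples (a,b,c).
  e.g. a=a1, b=a2, c=a3: lhs=a1 != rhs=0
  e.g. a=a1, b=a3, c=a2: lhs=a1 != rhs=0
Total violating triples: 6


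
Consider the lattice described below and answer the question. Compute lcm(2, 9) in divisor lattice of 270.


In a divisor lattice, join = lcm (least common multiple).
gcd(2,9) = 1
lcm(2,9) = 2*9/gcd = 18/1 = 18


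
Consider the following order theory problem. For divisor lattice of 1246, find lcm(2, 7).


In a divisor lattice, join = lcm (least common multiple).
Compute lcm iteratively: start with first element, then lcm(current, next).
Elements: [2, 7]
lcm(2,7) = 14
Final lcm = 14


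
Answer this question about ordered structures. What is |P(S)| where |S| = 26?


Power set = 2^n.
2^26 = 67108864


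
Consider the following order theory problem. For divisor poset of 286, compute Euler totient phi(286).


phi(n) = n * prod_{p|n} (1 - 1/p).
Prime divisors of 286: [2, 11, 13]
phi(286) = 286 * (1 - 1/2) * (1 - 1/11) * (1 - 1/13)
phi(286) = 120


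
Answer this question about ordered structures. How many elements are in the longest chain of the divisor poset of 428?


A chain is a totally ordered subset; we count the number of elements in a maximum chain.
Compute, for each element x, the size of the longest chain ending at x:
  1: 1
  2: 2
  107: 2
  4: 3
  214: 3
  428: 4
A maximum chain: 1 < 2 < 4 < 428
Number of elements in the longest chain: 4


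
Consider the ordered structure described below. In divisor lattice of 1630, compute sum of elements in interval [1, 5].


Interval [1,5] in divisors of 1630: [1, 5]
Sum = 6


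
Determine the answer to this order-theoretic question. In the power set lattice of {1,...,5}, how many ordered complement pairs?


Complement pair (a,b): a meet b = bottom, a join b = top.
Here: A intersect B = {} and A union B = {1,...,5}.
Pairs found: ({},{1,2,3,4,5}), ({1},{2,3,4,5}), ({2},{1,3,4,5}), ({3},{1,2,4,5}), ... (28 more)
Total ordered pairs: 32


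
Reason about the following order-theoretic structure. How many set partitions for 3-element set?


B(n) = number of set partitions of an n-element set.
B(n) satisfies the recurrence: B(n+1) = sum_k C(n,k)*B(k).
B(3) = 5


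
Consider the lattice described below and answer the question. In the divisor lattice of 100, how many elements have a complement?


An element a is complemented if some b has a meet b = bottom, a join b = top.
a is complemented iff gcd(a, n/a)=1, i.e. a is a unitary divisor of 100.
Complemented elements: 1, 4, 25, 100
Count: 4


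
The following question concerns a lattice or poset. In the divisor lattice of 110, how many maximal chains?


A maximal chain goes from the minimum element to a maximal element via cover relations.
Counting all min-to-max paths in the cover graph.
Total maximal chains: 6


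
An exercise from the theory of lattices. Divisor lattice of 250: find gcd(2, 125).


In a divisor lattice, meet = gcd (greatest common divisor).
By Euclidean algorithm or factoring: gcd(2,125) = 1


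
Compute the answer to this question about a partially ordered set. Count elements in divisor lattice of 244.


Divisors of 244: [1, 2, 4, 61, 122, 244]
Count: 6


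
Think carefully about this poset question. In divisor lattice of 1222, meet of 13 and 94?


In a divisor lattice, meet = gcd (greatest common divisor).
By Euclidean algorithm or factoring: gcd(13,94) = 1


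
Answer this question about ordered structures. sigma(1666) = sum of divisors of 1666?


sigma(n) = sum of divisors.
Divisors of 1666: [1, 2, 7, 14, 17, 34, 49, 98, 119, 238, 833, 1666]
Sum = 3078


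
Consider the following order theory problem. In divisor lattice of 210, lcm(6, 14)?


Join=lcm.
gcd(6,14)=2
lcm=42


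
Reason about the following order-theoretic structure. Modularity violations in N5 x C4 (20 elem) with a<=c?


Modular law: if a <= c then a v (b ^ c) = (a v b) ^ c.
Check all triples (a,b,c) with a <= c among 20 elements.
  e.g. a=(a,0), b=(c,0), c=(b,0): lhs=(a,0) != rhs=(b,0)
  e.g. a=(a,0), b=(c,1), c=(b,0): lhs=(a,0) != rhs=(b,0)
Total violating triples: 40


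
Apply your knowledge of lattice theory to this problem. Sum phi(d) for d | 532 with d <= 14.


Divisors of 532 up to 14: [1, 2, 4, 7, 14]
phi values: [1, 1, 2, 6, 6]
Sum = 16


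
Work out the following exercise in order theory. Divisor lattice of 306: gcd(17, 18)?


Meet=gcd.
gcd(17,18)=1


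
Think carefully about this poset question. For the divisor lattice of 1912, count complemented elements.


An element a is complemented if some b has a meet b = bottom, a join b = top.
a is complemented iff gcd(a, n/a)=1, i.e. a is a unitary divisor of 1912.
Complemented elements: 1, 8, 239, 1912
Count: 4


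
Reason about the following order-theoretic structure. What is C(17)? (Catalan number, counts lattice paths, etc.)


C(n) = C(2n, n) / (n+1).
C(34, 17) = 2333606220
C(17) = 2333606220 / 18 = 129644790


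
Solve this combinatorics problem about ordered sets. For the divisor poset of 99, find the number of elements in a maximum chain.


A chain is a totally ordered subset; we count the number of elements in a maximum chain.
Compute, for each element x, the size of the longest chain ending at x:
  1: 1
  3: 2
  11: 2
  9: 3
  33: 3
  99: 4
A maximum chain: 1 < 3 < 9 < 99
Number of elements in the longest chain: 4


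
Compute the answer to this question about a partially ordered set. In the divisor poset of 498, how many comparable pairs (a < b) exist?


A comparable pair {a,b} has a < b or b < a in the order.
Count unordered pairs where one element is strictly below the other.
Examples: {1,2}, {1,3}, {1,6}, {1,83}, ...
Total comparable pairs: 19


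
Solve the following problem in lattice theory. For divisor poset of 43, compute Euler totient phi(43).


phi(n) = n * prod_{p|n} (1 - 1/p).
Prime divisors of 43: [43]
phi(43) = 43 * (1 - 1/43)
phi(43) = 42


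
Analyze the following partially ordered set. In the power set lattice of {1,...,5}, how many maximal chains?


A maximal chain goes from the minimum element to a maximal element via cover relations.
Counting all min-to-max paths in the cover graph.
Total maximal chains: 120


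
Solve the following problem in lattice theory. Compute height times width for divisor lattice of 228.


Height = length of longest chain minus 1; width = size of largest antichain.
A maximum chain: 1 | 19 | 57 | 114 | 228  (height 4).
A maximum antichain: {4, 6, 38, 57}  (width 4).
Product = 4 * 4 = 16


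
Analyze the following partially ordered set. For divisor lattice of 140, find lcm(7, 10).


In a divisor lattice, join = lcm (least common multiple).
Compute lcm iteratively: start with first element, then lcm(current, next).
Elements: [7, 10]
lcm(7,10) = 70
Final lcm = 70
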